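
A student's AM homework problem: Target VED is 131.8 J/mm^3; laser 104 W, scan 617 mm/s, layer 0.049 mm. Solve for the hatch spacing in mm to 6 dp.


h = 104 / (131.8*617*0.049) = 0.0261 mm


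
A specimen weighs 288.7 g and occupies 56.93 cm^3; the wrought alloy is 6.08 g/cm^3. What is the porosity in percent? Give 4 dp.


rho_part = 288.7 / 56.93 = 5.07114 g/cm^3
Porosity = (1 - 5.07114/6.08)*100 = 16.5931 %


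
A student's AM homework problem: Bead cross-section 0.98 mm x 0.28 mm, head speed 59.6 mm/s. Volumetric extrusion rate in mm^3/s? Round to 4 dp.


Rate = 0.98 * 0.28 * 59.6 = 16.3542 mm^3/s


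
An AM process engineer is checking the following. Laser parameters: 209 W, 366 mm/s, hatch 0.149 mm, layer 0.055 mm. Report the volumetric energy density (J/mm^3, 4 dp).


E = 209 / (366*0.149*0.055) = 69.6813 J/mm^3


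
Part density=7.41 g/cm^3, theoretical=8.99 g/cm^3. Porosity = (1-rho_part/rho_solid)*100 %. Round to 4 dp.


Porosity = (1-7.41/8.99)*100 = 17.5751 %


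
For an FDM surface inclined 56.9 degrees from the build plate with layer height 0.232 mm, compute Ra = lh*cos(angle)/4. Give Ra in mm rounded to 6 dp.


Ra = 0.232 * cos(56.9) / 4 = 0.031674 mm


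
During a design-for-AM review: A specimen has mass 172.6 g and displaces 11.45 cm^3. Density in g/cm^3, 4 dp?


rho = 172.6 / 11.45 = 15.0742 g/cm^3


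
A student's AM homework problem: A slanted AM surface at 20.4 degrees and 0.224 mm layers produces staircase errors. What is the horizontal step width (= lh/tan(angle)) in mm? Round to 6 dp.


step = 0.224 / tan(20.4) = 0.602318 mm


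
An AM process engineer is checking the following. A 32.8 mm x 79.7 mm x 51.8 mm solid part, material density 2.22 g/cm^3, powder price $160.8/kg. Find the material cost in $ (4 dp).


V = 32.8 * 79.7 * 51.8 = 135413.488 mm^3 = 135.413488 cm^3
Mass = 135.413488 * 2.22 / 1000 = 0.30061794 kg
Cost = 0.30061794 * 160.8 = 48.3394 $


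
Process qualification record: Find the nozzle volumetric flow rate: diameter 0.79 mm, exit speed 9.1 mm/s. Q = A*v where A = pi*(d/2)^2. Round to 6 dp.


A = pi*(0.79/2)^2 = 0.49016699 mm^2
Q = 0.49016699 * 9.1 = 4.46052 mm^3/s


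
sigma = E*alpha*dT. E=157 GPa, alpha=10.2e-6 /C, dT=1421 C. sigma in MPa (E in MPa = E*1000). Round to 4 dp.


sigma = 157*1000 * 10.2e-6 * 1421 = 2275.5894 MPa


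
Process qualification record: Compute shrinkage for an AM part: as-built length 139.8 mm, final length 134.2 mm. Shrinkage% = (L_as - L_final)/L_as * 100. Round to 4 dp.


Shrinkage = ((139.8-134.2)/139.8)*100 = 4.0057 %


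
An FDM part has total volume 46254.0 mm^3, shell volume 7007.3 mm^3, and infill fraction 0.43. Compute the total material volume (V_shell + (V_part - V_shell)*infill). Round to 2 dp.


V_infill = (46254.0 - 7007.3) * 0.43 = 16876.08
V_total = 7007.3 + 16876.08 = 23883.38 mm^3


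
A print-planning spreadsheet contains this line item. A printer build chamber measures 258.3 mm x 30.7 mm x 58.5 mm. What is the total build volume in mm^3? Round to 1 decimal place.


V = 258.3 * 30.7 * 58.5 = 463893.9 mm^3


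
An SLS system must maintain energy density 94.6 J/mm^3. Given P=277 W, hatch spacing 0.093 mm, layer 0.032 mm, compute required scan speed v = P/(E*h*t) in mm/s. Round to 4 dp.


v = 277 / (94.6*0.093*0.032) = 983.9108 mm/s


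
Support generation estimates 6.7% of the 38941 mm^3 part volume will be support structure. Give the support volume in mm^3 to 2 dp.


V_support = 38941 * 0.067 = 2609.05 mm^3


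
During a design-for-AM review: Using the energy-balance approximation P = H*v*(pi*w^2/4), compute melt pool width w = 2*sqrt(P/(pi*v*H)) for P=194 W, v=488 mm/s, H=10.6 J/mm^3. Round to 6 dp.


w = 2*sqrt(194/(pi*488*10.6)) = 0.218521 mm


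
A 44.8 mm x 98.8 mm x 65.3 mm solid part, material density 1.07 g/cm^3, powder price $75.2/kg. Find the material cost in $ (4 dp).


V = 44.8 * 98.8 * 65.3 = 289033.472 mm^3 = 289.033472 cm^3
Mass = 289.033472 * 1.07 / 1000 = 0.30926582 kg
Cost = 0.30926582 * 75.2 = 23.2568 $


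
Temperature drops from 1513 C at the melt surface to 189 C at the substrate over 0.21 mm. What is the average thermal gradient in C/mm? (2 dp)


G = (1513-189)/0.21 = 6304.76 C/mm


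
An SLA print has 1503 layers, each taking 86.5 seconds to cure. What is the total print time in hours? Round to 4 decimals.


t = 1503 * 86.5 / 3600 = 36.1138 hrs


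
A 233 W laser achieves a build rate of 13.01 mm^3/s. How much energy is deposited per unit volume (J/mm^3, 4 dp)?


SE = 233 / 13.01 = 17.9093 J/mm^3


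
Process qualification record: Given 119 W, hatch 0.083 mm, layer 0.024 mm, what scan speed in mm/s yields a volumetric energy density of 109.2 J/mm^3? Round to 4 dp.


v = 119 / (109.2*0.083*0.024) = 547.06 mm/s


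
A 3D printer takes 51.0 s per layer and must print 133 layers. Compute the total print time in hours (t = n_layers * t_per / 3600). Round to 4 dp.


t = 133 * 51.0 / 3600 = 1.8842 hrs


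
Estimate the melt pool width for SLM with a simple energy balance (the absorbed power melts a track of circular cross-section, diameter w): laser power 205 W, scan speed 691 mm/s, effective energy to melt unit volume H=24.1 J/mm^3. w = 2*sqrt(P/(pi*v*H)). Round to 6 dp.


w = 2*sqrt(205/(pi*691*24.1)) = 0.125194 mm


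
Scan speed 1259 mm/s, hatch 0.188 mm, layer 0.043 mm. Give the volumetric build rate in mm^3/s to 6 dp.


Rate = 1259 * 0.188 * 0.043 = 10.177756 mm^3/s


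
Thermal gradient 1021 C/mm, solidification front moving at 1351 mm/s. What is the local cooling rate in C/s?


CR = 1021 * 1351 = 1379371 C/s


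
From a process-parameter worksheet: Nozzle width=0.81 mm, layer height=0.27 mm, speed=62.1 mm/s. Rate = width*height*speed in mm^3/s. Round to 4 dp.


Rate = 0.81 * 0.27 * 62.1 = 13.5813 mm^3/s


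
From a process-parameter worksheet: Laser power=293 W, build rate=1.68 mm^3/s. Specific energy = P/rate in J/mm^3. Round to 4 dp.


SE = 293 / 1.68 = 174.4048 J/mm^3


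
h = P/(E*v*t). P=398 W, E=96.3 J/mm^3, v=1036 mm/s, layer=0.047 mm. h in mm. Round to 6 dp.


h = 398 / (96.3*1036*0.047) = 0.084879 mm


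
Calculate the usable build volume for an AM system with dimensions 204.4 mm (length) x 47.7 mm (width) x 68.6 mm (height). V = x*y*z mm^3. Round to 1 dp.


V = 204.4 * 47.7 * 68.6 = 668841.8 mm^3


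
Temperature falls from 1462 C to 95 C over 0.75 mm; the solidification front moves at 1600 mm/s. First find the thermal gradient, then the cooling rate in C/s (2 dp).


G = (1462-95)/0.75 = 1822.66666667 C/mm
CR = 1822.66666667 * 1600 = 2916266.67 C/s


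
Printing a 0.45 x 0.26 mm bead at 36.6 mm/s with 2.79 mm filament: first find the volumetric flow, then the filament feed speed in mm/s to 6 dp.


Q = 0.45 * 0.26 * 36.6 = 4.2822 mm^3/s
A_fil = pi*(2.79/2)^2 = 6.11361784 mm^2
v_feed = 4.2822 / 6.11361784 = 0.700436 mm/s


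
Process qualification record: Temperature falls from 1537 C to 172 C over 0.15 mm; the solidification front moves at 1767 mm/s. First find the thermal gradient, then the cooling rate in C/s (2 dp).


G = (1537-172)/0.15 = 9100.0 C/mm
CR = 9100.0 * 1767 = 16079700.0 C/s


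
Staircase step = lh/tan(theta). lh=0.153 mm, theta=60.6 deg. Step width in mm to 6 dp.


step = 0.153 / tan(60.6) = 0.086211 mm


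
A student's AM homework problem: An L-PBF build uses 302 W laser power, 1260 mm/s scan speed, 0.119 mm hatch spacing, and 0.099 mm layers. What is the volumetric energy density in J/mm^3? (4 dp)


E = 302 / (1260*0.119*0.099) = 20.3448 J/mm^3


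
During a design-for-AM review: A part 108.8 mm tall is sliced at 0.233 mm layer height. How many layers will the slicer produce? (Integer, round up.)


Layers = ceil(108.8/0.233) = 467


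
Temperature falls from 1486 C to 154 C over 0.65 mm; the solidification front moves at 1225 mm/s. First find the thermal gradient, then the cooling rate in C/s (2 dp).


G = (1486-154)/0.65 = 2049.23076923 C/mm
CR = 2049.23076923 * 1225 = 2510307.69 C/s


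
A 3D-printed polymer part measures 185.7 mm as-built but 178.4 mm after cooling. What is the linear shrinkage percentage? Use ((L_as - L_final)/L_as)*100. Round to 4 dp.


Shrinkage = ((185.7-178.4)/185.7)*100 = 3.9311 %


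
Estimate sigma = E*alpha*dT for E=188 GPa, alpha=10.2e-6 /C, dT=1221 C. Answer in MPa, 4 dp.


sigma = 188*1000 * 10.2e-6 * 1221 = 2341.3896 MPa


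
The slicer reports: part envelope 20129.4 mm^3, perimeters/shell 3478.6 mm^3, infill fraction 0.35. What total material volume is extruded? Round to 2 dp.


V_infill = (20129.4 - 3478.6) * 0.35 = 5827.78
V_total = 3478.6 + 5827.78 = 9306.38 mm^3


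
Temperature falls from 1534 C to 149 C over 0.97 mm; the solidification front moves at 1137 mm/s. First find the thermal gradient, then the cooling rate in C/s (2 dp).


G = (1534-149)/0.97 = 1427.83505155 C/mm
CR = 1427.83505155 * 1137 = 1623448.45 C/s


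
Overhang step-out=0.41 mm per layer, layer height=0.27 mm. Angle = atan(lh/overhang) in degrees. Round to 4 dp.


angle = atan(0.27/0.41) = 33.3664 degrees


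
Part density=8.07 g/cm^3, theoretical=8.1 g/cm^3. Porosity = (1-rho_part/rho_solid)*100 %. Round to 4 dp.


Porosity = (1-8.07/8.1)*100 = 0.3704 %


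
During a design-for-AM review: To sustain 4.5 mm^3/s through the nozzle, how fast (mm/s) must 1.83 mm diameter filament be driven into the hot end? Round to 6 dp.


A = pi*(1.83/2)^2 = 2.63022
v = 4.5 / 2.63022 = 1.710884 mm/s


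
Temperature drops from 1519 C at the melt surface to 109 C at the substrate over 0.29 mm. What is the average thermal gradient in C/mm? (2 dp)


G = (1519-109)/0.29 = 4862.07 C/mm


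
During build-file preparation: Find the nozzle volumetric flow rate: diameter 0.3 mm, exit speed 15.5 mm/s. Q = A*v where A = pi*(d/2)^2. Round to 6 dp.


A = pi*(0.3/2)^2 = 0.07068583 mm^2
Q = 0.07068583 * 15.5 = 1.09563 mm^3/s


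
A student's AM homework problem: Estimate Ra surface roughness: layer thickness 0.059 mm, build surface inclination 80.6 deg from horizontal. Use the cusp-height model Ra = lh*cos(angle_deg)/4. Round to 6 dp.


Ra = 0.059 * cos(80.6) / 4 = 0.002409 mm


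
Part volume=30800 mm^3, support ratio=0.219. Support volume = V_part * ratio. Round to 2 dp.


V_support = 30800 * 0.219 = 6745.2 mm^3


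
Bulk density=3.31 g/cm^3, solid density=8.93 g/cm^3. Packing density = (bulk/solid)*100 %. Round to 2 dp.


Packing = (3.31/8.93)*100 = 37.07 %


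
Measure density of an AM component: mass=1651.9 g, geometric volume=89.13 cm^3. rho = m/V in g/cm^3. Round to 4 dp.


rho = 1651.9 / 89.13 = 18.5336 g/cm^3


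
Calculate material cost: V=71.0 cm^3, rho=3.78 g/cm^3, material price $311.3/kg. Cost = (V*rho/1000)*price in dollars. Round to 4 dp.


Mass = 71.0*3.78/1000 = 0.26838 kg
Cost = 0.26838 * 311.3 = 83.5467 $


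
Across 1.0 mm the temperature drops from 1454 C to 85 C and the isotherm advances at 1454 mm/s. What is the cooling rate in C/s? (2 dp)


G = (1454-85)/1.0 = 1369.0 C/mm
CR = 1369.0 * 1454 = 1990526.0 C/s


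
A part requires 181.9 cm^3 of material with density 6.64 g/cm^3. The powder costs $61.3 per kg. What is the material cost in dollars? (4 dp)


Mass = 181.9*6.64/1000 = 1.207816 kg
Cost = 1.207816 * 61.3 = 74.0391 $


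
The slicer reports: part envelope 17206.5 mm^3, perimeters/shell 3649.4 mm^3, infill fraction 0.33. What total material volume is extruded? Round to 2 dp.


V_infill = (17206.5 - 3649.4) * 0.33 = 4473.84
V_total = 3649.4 + 4473.84 = 8123.24 mm^3


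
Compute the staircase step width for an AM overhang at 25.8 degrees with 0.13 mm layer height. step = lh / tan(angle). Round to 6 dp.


step = 0.13 / tan(25.8) = 0.268918 mm


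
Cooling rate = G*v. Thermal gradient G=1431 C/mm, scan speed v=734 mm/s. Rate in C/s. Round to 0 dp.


CR = 1431 * 734 = 1050354 C/s


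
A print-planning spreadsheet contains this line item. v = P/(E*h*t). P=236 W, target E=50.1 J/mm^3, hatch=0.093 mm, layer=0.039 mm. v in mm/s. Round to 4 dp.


v = 236 / (50.1*0.093*0.039) = 1298.7535 mm/s


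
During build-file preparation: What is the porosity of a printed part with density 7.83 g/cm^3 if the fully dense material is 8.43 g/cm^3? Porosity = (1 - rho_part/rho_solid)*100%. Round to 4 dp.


Porosity = (1-7.83/8.43)*100 = 7.1174 %


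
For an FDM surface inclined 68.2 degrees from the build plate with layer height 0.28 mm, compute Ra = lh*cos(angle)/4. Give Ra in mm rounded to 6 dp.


Ra = 0.28 * cos(68.2) / 4 = 0.025996 mm


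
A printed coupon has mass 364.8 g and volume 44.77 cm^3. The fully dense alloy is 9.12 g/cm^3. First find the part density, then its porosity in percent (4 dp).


rho_part = 364.8 / 44.77 = 8.1483136 g/cm^3
Porosity = (1 - 8.1483136/9.12)*100 = 10.6545 %


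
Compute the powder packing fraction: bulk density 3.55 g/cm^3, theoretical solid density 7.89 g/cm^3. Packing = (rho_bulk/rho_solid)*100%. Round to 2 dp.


Packing = (3.55/7.89)*100 = 44.99 %


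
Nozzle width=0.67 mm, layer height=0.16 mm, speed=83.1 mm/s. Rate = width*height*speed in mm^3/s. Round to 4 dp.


Rate = 0.67 * 0.16 * 83.1 = 8.9083 mm^3/s


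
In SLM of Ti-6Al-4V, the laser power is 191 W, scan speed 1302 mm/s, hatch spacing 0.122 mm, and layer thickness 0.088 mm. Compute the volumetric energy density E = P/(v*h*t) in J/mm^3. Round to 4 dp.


E = 191 / (1302*0.122*0.088) = 13.6641 J/mm^3


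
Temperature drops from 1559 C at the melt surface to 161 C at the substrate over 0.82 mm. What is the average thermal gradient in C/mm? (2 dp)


G = (1559-161)/0.82 = 1704.88 C/mm


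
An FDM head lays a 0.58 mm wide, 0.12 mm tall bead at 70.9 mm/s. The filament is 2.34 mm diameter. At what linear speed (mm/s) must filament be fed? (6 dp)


Q = 0.58 * 0.12 * 70.9 = 4.93464 mm^3/s
A_fil = pi*(2.34/2)^2 = 4.30052618 mm^2
v_feed = 4.93464 / 4.30052618 = 1.14745 mm/s


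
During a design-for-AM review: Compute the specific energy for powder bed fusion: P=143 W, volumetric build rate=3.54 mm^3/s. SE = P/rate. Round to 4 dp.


SE = 143 / 3.54 = 40.3955 J/mm^3


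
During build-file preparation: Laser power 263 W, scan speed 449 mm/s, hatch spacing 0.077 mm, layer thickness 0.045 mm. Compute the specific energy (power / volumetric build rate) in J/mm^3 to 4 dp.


Build rate = 449 * 0.077 * 0.045 = 1.555785 mm^3/s
SE = 263 / 1.555785 = 169.0465 J/mm^3


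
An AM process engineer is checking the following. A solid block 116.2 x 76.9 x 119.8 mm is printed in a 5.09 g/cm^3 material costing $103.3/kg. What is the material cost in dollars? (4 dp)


V = 116.2 * 76.9 * 119.8 = 1070506.444 mm^3 = 1070.506444 cm^3
Mass = 1070.506444 * 5.09 / 1000 = 5.4488778 kg
Cost = 5.4488778 * 103.3 = 562.8691 $


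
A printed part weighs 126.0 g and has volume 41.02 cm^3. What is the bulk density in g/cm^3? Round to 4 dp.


rho = 126.0 / 41.02 = 3.0717 g/cm^3


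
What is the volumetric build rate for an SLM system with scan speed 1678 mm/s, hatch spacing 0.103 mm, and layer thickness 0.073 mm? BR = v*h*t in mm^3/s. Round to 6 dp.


Rate = 1678 * 0.103 * 0.073 = 12.616882 mm^3/s


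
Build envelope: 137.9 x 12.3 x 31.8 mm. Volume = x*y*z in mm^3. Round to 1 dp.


V = 137.9 * 12.3 * 31.8 = 53938.2 mm^3


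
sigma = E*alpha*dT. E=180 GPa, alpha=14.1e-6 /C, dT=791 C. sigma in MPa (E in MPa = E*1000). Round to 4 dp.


sigma = 180*1000 * 14.1e-6 * 791 = 2007.558 MPa


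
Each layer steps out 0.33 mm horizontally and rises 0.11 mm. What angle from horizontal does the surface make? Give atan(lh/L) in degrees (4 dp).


angle = atan(0.11/0.33) = 18.4349 degrees


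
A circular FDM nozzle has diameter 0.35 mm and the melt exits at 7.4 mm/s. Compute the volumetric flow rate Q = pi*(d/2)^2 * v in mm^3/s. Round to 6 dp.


A = pi*(0.35/2)^2 = 0.09621128 mm^2
Q = 0.09621128 * 7.4 = 0.711963 mm^3/s


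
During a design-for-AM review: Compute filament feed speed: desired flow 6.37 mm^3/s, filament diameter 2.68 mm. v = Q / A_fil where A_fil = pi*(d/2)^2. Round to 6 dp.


A = pi*(2.68/2)^2 = 5.641044
v = 6.37 / 5.641044 = 1.129224 mm/s


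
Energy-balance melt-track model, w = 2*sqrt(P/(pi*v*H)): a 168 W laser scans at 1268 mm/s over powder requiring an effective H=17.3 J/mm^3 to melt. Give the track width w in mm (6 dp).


w = 2*sqrt(168/(pi*1268*17.3)) = 0.098748 mm


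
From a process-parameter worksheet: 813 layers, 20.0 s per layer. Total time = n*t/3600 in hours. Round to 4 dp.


t = 813 * 20.0 / 3600 = 4.5167 hrs


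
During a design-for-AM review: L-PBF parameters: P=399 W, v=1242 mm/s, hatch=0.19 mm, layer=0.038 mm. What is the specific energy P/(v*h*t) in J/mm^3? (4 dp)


Build rate = 1242 * 0.19 * 0.038 = 8.96724 mm^3/s
SE = 399 / 8.96724 = 44.4953 J/mm^3


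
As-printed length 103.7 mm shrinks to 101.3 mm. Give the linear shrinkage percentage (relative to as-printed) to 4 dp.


Shrinkage = ((103.7-101.3)/103.7)*100 = 2.3144 %


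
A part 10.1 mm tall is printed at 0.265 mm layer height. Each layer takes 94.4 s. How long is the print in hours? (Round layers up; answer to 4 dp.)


Layers = ceil(10.1/0.265) = 39
t = 39 * 94.4 / 3600 = 1.0227 hrs


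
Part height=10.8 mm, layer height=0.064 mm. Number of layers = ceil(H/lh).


Layers = ceil(10.8/0.064) = 169


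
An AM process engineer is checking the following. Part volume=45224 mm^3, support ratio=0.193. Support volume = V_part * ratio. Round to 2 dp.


V_support = 45224 * 0.193 = 8728.23 mm^3


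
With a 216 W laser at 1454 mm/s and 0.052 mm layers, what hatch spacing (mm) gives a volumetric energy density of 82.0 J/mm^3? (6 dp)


h = 216 / (82.0*1454*0.052) = 0.03484 mm


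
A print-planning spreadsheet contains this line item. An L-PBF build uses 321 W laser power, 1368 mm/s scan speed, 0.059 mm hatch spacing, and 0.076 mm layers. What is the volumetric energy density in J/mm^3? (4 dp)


E = 321 / (1368*0.059*0.076) = 52.3303 J/mm^3


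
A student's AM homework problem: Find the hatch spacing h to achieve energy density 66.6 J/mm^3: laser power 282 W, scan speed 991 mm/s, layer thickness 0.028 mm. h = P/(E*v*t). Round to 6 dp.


h = 282 / (66.6*991*0.028) = 0.152596 mm


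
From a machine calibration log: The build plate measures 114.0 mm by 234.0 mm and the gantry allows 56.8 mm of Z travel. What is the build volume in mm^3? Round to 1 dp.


V = 114.0 * 234.0 * 56.8 = 1515196.8 mm^3


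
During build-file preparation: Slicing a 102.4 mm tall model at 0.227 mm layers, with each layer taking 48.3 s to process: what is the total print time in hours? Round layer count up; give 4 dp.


Layers = ceil(102.4/0.227) = 452
t = 452 * 48.3 / 3600 = 6.0643 hrs


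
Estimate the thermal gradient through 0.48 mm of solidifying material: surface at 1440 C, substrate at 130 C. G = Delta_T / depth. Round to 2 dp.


G = (1440-130)/0.48 = 2729.17 C/mm


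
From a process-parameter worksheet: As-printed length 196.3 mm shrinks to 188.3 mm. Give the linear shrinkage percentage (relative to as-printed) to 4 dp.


Shrinkage = ((196.3-188.3)/196.3)*100 = 4.0754 %


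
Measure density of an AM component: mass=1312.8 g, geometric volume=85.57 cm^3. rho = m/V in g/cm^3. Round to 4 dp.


rho = 1312.8 / 85.57 = 15.3418 g/cm^3


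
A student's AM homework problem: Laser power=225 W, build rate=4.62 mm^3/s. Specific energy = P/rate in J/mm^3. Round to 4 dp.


SE = 225 / 4.62 = 48.7013 J/mm^3


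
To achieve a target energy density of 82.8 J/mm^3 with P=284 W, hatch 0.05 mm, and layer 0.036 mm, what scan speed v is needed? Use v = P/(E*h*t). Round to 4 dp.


v = 284 / (82.8*0.05*0.036) = 1905.5287 mm/s


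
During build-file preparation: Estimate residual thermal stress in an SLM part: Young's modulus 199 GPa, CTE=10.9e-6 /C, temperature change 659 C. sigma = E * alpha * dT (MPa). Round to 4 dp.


sigma = 199*1000 * 10.9e-6 * 659 = 1429.4369 MPa


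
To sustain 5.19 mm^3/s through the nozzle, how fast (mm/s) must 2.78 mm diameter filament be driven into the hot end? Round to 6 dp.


A = pi*(2.78/2)^2 = 6.069871
v = 5.19 / 6.069871 = 0.855043 mm/s


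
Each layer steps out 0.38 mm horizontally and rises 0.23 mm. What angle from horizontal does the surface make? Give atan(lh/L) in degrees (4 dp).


angle = atan(0.23/0.38) = 31.185 degrees


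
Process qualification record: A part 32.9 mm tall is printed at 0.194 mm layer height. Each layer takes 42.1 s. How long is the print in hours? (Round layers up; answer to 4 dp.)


Layers = ceil(32.9/0.194) = 170
t = 170 * 42.1 / 3600 = 1.9881 hrs


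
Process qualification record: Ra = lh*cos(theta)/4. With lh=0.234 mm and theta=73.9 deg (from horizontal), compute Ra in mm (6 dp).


Ra = 0.234 * cos(73.9) / 4 = 0.016223 mm


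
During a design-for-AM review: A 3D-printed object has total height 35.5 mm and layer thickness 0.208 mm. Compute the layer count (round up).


Layers = ceil(35.5/0.208) = 171


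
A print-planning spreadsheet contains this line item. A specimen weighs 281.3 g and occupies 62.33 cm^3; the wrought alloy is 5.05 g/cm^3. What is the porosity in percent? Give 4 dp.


rho_part = 281.3 / 62.33 = 4.51307557 g/cm^3
Porosity = (1 - 4.51307557/5.05)*100 = 10.6322 %


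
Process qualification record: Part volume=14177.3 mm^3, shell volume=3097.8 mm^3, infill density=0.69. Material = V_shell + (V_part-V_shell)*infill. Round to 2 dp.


V_infill = (14177.3 - 3097.8) * 0.69 = 7644.86
V_total = 3097.8 + 7644.86 = 10742.66 mm^3


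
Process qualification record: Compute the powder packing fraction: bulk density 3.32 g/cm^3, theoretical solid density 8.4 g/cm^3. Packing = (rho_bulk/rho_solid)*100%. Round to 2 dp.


Packing = (3.32/8.4)*100 = 39.52 %


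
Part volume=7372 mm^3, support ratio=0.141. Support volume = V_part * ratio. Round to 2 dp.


V_support = 7372 * 0.141 = 1039.45 mm^3


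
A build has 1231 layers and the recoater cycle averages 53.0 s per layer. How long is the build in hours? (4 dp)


t = 1231 * 53.0 / 3600 = 18.1231 hrs


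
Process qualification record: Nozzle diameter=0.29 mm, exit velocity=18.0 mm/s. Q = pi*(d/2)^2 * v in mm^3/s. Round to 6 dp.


A = pi*(0.29/2)^2 = 0.06605199 mm^2
Q = 0.06605199 * 18.0 = 1.188936 mm^3/s


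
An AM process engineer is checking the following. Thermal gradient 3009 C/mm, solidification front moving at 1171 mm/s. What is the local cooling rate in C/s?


CR = 3009 * 1171 = 3523539 C/s


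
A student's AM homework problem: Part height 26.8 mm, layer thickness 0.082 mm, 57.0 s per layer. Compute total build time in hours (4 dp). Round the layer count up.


Layers = ceil(26.8/0.082) = 327
t = 327 * 57.0 / 3600 = 5.1775 hrs


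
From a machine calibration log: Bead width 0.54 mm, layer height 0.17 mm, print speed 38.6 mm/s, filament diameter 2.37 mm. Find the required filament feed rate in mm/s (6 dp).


Q = 0.54 * 0.17 * 38.6 = 3.54348 mm^3/s
A_fil = pi*(2.37/2)^2 = 4.41150294 mm^2
v_feed = 3.54348 / 4.41150294 = 0.803236 mm/s


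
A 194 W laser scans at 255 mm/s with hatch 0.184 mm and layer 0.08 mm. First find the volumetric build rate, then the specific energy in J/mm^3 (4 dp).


Build rate = 255 * 0.184 * 0.08 = 3.7536 mm^3/s
SE = 194 / 3.7536 = 51.6837 J/mm^3


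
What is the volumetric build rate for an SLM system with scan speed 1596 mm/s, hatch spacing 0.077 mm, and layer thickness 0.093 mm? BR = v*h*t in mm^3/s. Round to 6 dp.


Rate = 1596 * 0.077 * 0.093 = 11.428956 mm^3/s


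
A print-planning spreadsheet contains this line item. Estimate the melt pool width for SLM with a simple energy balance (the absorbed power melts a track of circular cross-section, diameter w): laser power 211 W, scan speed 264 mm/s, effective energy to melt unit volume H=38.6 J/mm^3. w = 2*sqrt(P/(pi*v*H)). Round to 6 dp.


w = 2*sqrt(211/(pi*264*38.6)) = 0.162368 mm


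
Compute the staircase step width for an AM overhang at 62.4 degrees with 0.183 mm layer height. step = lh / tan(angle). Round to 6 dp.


step = 0.183 / tan(62.4) = 0.09567 mm


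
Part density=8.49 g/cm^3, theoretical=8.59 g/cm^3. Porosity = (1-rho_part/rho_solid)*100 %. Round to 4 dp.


Porosity = (1-8.49/8.59)*100 = 1.1641 %


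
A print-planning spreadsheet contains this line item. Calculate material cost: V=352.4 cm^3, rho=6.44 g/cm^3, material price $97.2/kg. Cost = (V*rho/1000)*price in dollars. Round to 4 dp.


Mass = 352.4*6.44/1000 = 2.269456 kg
Cost = 2.269456 * 97.2 = 220.5911 $


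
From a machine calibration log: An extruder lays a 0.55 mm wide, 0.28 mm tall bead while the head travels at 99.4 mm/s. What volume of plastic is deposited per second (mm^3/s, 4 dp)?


Rate = 0.55 * 0.28 * 99.4 = 15.3076 mm^3/s


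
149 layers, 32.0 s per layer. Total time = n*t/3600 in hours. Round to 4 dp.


t = 149 * 32.0 / 3600 = 1.3244 hrs


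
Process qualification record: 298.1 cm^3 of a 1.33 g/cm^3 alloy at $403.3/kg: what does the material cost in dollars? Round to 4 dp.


Mass = 298.1*1.33/1000 = 0.396473 kg
Cost = 0.396473 * 403.3 = 159.8976 $


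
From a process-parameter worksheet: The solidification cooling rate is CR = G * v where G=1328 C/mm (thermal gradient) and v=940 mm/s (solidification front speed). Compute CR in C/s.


CR = 1328 * 940 = 1248320 C/s


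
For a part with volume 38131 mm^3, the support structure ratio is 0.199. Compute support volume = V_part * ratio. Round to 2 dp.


V_support = 38131 * 0.199 = 7588.07 mm^3


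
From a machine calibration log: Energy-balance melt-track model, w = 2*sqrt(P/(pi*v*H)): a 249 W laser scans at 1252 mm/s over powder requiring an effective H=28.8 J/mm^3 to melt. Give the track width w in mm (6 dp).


w = 2*sqrt(249/(pi*1252*28.8)) = 0.093768 mm


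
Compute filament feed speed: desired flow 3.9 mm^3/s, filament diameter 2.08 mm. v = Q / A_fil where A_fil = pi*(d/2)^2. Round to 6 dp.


A = pi*(2.08/2)^2 = 3.397947
v = 3.9 / 3.397947 = 1.147752 mm/s


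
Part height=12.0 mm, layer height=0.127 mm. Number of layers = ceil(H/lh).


Layers = ceil(12.0/0.127) = 95


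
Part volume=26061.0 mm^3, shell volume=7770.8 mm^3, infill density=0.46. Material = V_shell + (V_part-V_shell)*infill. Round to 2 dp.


V_infill = (26061.0 - 7770.8) * 0.46 = 8413.49
V_total = 7770.8 + 8413.49 = 16184.29 mm^3


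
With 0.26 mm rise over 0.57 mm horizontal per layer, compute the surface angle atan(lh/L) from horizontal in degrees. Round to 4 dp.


angle = atan(0.26/0.57) = 24.5196 degrees


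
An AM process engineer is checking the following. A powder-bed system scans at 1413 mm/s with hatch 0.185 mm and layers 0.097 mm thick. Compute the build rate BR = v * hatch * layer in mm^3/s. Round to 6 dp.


Rate = 1413 * 0.185 * 0.097 = 25.356285 mm^3/s


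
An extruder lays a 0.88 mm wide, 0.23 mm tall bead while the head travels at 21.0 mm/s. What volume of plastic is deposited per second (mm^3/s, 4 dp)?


Rate = 0.88 * 0.23 * 21.0 = 4.2504 mm^3/s


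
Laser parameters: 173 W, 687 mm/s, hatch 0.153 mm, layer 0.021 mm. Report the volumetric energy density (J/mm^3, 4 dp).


E = 173 / (687*0.153*0.021) = 78.3752 J/mm^3


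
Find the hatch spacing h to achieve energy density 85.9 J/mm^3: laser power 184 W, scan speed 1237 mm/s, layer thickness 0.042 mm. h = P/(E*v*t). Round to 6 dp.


h = 184 / (85.9*1237*0.042) = 0.041229 mm


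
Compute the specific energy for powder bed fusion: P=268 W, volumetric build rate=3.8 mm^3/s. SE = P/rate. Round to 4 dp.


SE = 268 / 3.8 = 70.5263 J/mm^3


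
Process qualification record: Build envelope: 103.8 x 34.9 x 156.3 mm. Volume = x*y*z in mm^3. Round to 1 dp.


V = 103.8 * 34.9 * 156.3 = 566215.5 mm^3


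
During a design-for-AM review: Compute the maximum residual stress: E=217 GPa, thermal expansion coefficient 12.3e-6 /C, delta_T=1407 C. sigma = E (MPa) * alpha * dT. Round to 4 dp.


sigma = 217*1000 * 12.3e-6 * 1407 = 3755.4237 MPa


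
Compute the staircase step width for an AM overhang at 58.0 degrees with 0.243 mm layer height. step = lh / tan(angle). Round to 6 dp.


step = 0.243 / tan(58.0) = 0.151843 mm


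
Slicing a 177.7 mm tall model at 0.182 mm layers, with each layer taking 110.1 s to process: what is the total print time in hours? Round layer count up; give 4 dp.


Layers = ceil(177.7/0.182) = 977
t = 977 * 110.1 / 3600 = 29.8799 hrs


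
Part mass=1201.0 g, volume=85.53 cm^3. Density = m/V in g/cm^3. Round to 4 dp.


rho = 1201.0 / 85.53 = 14.0419 g/cm^3


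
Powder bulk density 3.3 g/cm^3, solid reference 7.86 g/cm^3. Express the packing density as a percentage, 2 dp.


Packing = (3.3/7.86)*100 = 41.98 %


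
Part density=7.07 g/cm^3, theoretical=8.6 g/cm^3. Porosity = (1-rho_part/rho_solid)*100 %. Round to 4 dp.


Porosity = (1-7.07/8.6)*100 = 17.7907 %


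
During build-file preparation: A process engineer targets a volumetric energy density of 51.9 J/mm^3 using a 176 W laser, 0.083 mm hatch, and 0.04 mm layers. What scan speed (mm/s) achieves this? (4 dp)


v = 176 / (51.9*0.083*0.04) = 1021.4267 mm/s


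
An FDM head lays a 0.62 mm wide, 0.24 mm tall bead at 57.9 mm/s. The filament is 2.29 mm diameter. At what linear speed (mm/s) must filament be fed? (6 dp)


Q = 0.62 * 0.24 * 57.9 = 8.61552 mm^3/s
A_fil = pi*(2.29/2)^2 = 4.11870651 mm^2
v_feed = 8.61552 / 4.11870651 = 2.091802 mm/s


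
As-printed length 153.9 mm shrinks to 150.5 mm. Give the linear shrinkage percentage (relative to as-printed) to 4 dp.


Shrinkage = ((153.9-150.5)/153.9)*100 = 2.2092 %


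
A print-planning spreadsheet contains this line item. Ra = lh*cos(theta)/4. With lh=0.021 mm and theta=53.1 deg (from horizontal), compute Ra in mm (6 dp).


Ra = 0.021 * cos(53.1) / 4 = 0.003152 mm


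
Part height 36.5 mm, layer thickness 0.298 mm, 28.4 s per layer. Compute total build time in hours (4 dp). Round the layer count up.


Layers = ceil(36.5/0.298) = 123
t = 123 * 28.4 / 3600 = 0.9703 hrs


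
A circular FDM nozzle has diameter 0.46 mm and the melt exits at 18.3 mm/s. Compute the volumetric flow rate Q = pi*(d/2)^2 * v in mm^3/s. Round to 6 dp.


A = pi*(0.46/2)^2 = 0.16619025 mm^2
Q = 0.16619025 * 18.3 = 3.041282 mm^3/s


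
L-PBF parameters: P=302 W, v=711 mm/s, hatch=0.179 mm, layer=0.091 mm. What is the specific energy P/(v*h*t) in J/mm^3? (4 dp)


Build rate = 711 * 0.179 * 0.091 = 11.581479 mm^3/s
SE = 302 / 11.581479 = 26.0761 J/mm^3


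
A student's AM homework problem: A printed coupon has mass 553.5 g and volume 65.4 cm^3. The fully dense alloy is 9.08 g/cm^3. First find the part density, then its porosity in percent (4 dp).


rho_part = 553.5 / 65.4 = 8.46330275 g/cm^3
Porosity = (1 - 8.46330275/9.08)*100 = 6.7918 %


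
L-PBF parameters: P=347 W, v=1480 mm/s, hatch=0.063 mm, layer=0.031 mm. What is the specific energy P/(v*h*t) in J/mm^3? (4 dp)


Build rate = 1480 * 0.063 * 0.031 = 2.89044 mm^3/s
SE = 347 / 2.89044 = 120.0509 J/mm^3


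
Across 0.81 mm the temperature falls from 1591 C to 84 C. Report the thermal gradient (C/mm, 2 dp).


G = (1591-84)/0.81 = 1860.49 C/mm


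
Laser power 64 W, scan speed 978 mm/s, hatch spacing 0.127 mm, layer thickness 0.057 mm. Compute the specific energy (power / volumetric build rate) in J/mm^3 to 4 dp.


Build rate = 978 * 0.127 * 0.057 = 7.079742 mm^3/s
SE = 64 / 7.079742 = 9.0399 J/mm^3


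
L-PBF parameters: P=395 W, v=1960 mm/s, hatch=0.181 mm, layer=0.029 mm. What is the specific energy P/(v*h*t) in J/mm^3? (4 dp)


Build rate = 1960 * 0.181 * 0.029 = 10.28804 mm^3/s
SE = 395 / 10.28804 = 38.3941 J/mm^3


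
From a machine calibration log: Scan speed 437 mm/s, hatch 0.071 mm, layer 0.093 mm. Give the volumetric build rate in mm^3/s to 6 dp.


Rate = 437 * 0.071 * 0.093 = 2.885511 mm^3/s


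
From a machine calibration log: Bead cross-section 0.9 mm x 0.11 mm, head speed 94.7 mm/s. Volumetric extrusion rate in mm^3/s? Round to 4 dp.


Rate = 0.9 * 0.11 * 94.7 = 9.3753 mm^3/s


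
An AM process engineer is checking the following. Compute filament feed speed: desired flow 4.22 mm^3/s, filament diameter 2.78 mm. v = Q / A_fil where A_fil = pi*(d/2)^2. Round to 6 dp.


A = pi*(2.78/2)^2 = 6.069871
v = 4.22 / 6.069871 = 0.695237 mm/s


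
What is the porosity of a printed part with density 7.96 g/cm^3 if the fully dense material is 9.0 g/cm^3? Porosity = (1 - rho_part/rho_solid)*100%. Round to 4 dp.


Porosity = (1-7.96/9.0)*100 = 11.5556 %


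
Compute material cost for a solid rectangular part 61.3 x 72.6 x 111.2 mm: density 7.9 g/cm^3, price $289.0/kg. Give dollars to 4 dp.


V = 61.3 * 72.6 * 111.2 = 494882.256 mm^3 = 494.882256 cm^3
Mass = 494.882256 * 7.9 / 1000 = 3.90956982 kg
Cost = 3.90956982 * 289.0 = 1129.8657 $


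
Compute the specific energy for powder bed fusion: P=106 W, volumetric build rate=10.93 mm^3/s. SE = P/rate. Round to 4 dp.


SE = 106 / 10.93 = 9.6981 J/mm^3


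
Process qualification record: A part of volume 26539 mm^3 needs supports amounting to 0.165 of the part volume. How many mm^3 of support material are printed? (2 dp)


V_support = 26539 * 0.165 = 4378.94 mm^3


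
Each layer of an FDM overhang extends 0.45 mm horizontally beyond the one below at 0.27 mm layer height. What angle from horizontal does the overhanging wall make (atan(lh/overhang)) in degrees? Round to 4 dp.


angle = atan(0.27/0.45) = 30.9638 degrees


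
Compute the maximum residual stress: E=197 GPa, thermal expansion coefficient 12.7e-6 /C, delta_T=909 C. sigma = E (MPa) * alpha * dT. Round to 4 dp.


sigma = 197*1000 * 12.7e-6 * 909 = 2274.2271 MPa


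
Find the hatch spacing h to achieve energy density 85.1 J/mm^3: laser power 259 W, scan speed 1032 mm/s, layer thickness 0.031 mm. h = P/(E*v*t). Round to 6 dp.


h = 259 / (85.1*1032*0.031) = 0.095132 mm


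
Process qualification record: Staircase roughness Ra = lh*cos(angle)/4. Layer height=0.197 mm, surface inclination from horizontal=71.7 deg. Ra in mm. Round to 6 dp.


Ra = 0.197 * cos(71.7) / 4 = 0.015464 mm


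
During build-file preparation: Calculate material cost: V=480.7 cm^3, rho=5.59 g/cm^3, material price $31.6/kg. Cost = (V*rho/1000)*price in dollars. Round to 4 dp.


Mass = 480.7*5.59/1000 = 2.687113 kg
Cost = 2.687113 * 31.6 = 84.9128 $


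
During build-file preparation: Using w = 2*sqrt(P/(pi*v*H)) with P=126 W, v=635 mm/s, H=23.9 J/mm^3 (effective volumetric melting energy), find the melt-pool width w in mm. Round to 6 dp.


w = 2*sqrt(126/(pi*635*23.9)) = 0.102815 mm


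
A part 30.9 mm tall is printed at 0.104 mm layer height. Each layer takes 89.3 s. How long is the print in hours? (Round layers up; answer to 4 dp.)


Layers = ceil(30.9/0.104) = 298
t = 298 * 89.3 / 3600 = 7.3921 hrs


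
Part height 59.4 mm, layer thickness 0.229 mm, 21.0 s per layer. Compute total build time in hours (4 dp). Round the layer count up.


Layers = ceil(59.4/0.229) = 260
t = 260 * 21.0 / 3600 = 1.5167 hrs


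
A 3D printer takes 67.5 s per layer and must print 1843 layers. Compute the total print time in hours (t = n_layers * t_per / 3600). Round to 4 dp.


t = 1843 * 67.5 / 3600 = 34.5563 hrs


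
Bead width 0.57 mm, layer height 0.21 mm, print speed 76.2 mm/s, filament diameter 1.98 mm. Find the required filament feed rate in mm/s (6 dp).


Q = 0.57 * 0.21 * 76.2 = 9.12114 mm^3/s
A_fil = pi*(1.98/2)^2 = 3.07907496 mm^2
v_feed = 9.12114 / 3.07907496 = 2.962299 mm/s


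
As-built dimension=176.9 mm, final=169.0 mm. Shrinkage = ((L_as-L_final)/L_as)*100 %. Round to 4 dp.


Shrinkage = ((176.9-169.0)/176.9)*100 = 4.4658 %


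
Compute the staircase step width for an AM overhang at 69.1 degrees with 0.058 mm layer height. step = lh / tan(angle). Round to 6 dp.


step = 0.058 / tan(69.1) = 0.022148 mm


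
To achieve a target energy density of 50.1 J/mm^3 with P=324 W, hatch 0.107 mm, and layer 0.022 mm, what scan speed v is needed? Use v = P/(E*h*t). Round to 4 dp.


v = 324 / (50.1*0.107*0.022) = 2747.2667 mm/s


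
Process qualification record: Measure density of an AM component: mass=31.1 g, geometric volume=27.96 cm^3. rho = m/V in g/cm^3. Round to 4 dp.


rho = 31.1 / 27.96 = 1.1123 g/cm^3


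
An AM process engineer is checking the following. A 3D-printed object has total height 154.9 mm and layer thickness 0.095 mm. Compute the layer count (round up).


Layers = ceil(154.9/0.095) = 1631


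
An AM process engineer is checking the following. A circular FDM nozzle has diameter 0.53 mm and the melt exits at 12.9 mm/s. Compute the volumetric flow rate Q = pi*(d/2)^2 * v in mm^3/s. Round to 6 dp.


A = pi*(0.53/2)^2 = 0.22061834 mm^2
Q = 0.22061834 * 12.9 = 2.845977 mm^3/s


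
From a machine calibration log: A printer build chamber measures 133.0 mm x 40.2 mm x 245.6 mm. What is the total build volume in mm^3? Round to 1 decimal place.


V = 133.0 * 40.2 * 245.6 = 1313125.0 mm^3


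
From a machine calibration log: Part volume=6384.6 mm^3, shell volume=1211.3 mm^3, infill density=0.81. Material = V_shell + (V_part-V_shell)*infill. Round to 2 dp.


V_infill = (6384.6 - 1211.3) * 0.81 = 4190.37
V_total = 1211.3 + 4190.37 = 5401.67 mm^3


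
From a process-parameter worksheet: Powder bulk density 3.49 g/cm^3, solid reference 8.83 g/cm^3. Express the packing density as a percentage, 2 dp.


Packing = (3.49/8.83)*100 = 39.52 %


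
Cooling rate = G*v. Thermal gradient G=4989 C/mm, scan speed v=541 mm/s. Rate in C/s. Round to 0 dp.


CR = 4989 * 541 = 2699049 C/s


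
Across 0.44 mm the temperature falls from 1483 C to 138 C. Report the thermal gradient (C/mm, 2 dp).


G = (1483-138)/0.44 = 3056.82 C/mm


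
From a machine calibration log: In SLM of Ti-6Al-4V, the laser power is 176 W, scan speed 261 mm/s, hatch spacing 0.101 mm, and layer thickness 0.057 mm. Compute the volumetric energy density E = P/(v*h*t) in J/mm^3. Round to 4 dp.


E = 176 / (261*0.101*0.057) = 117.1321 J/mm^3


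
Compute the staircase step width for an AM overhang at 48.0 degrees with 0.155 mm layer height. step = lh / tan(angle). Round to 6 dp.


step = 0.155 / tan(48.0) = 0.139563 mm


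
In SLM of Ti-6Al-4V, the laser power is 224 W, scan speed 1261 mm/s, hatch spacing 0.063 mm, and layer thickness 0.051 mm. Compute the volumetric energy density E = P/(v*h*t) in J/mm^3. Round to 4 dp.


E = 224 / (1261*0.063*0.051) = 55.2869 J/mm^3


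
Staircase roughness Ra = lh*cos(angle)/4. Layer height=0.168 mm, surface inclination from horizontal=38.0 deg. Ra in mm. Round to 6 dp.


Ra = 0.168 * cos(38.0) / 4 = 0.033096 mm


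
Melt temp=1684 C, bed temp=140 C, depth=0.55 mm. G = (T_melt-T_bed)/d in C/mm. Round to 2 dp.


G = (1684-140)/0.55 = 2807.27 C/mm


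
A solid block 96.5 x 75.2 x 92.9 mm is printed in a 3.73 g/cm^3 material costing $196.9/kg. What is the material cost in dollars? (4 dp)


V = 96.5 * 75.2 * 92.9 = 674156.72 mm^3 = 674.15672 cm^3
Mass = 674.15672 * 3.73 / 1000 = 2.51460457 kg
Cost = 2.51460457 * 196.9 = 495.1256 $


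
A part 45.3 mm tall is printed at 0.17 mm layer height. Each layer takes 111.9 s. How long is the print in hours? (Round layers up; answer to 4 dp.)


Layers = ceil(45.3/0.17) = 267
t = 267 * 111.9 / 3600 = 8.2993 hrs


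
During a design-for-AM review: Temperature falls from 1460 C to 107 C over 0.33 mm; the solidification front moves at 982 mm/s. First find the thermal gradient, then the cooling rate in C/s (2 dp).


G = (1460-107)/0.33 = 4100.0 C/mm
CR = 4100.0 * 982 = 4026200.0 C/s
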